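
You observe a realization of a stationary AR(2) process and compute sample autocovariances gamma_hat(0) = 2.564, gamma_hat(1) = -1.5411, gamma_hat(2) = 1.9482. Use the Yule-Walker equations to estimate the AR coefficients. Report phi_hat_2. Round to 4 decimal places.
\hat\phi_{2} = 0.6240

The Yule-Walker equations for an AR(p) process read, in matrix form,
  Gamma_p phi = r_p,   with   (Gamma_p)_{ij} = gamma(|i - j|),
                       (r_p)_i = gamma(i),   i,j = 1..p.
Substitute the sample gammas (Toeplitz matrix and right-hand side of size 2):
  Gamma_p = [[2.564, -1.5411], [-1.5411, 2.564]]
  r_p     = [-1.5411, 1.9482]
Written out:
  2.564 phi_1 - 1.5411 phi_2 = -1.5411
  -1.5411 phi_1 + 2.564 phi_2 = 1.9482
Solve by Cramer's rule:
  det = gamma(0)^2 - gamma(1)^2 = (2.564)^2 - (-1.5411)^2 = 6.574096 - 2.37498921 = 4.19910679
  phi_hat_1 = [gamma(1) gamma(0) - gamma(1) gamma(2)] / det = [(-1.5411)(2.564) - (-1.5411)(1.9482)] / 4.19910679 = -0.94900938 / 4.19910679 = -0.226
  phi_hat_2 = [gamma(0) gamma(2) - gamma(1)^2] / det = [(2.564)(1.9482) - (-1.5411)^2] / 4.19910679 = 2.62019559 / 4.19910679 = 0.624
So phi_hat = [-0.2260, 0.6240].
Therefore phi_hat_2 = 0.6240.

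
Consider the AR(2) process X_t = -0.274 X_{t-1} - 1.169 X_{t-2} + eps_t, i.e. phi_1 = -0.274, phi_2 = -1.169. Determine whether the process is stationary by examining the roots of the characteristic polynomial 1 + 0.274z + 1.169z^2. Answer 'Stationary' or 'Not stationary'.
\text{Not stationary}

The AR(p) characteristic polynomial is P(z) = 1 + 0.274z + 1.169z^2.
Stationarity requires all roots to lie outside the unit circle, i.e. |z| > 1 for every root.
Set 1 + (0.274) z + (1.169) z^2 = 0, i.e. a z^2 + b z + c = 0 with a = 1.169, b = 0.274, c = 1.
Discriminant D = b^2 - 4ac = (0.274)^2 - 4*(1.169)*1 = 0.075076 - (4.676) = -4.600924.
D < 0, so the roots are the complex-conjugate pair z = (-b +/- i sqrt(-D)) / (2a) = -0.1172 +/- 0.9174i.
For a conjugate pair |z|^2 = z * conj(z) = (product of roots) = c/a = 1/(1.169) = 0.855432, so |z| = sqrt(0.855432) = 0.9249 for both roots.
Moduli of all roots: 0.9249, 0.9249.
All moduli strictly greater than 1? No.
Verdict: Not stationary.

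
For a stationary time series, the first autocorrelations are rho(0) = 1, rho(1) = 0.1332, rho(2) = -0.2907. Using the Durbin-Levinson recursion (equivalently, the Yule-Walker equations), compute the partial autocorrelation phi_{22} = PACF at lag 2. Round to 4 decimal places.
\phi_{22} = -0.3140

The PACF at lag k is phi_{kk}, the last component of the solution
to the Yule-Walker system G_k phi = r_k where
  (G_k)_{ij} = rho(|i - j|), (r_k)_i = rho(i), i,j = 1..k.
Equivalently, Durbin-Levinson gives phi_{kk} iteratively:
  phi_{11} = rho(1)
  phi_{kk} = [rho(k) - sum_{j=1..k-1} phi_{k-1,j} rho(k-j)]
            / [1 - sum_{j=1..k-1} phi_{k-1,j} rho(j)],
  phi_{k,j} = phi_{k-1,j} - phi_{kk} phi_{k-1,k-j},  j = 1..k-1.
Step k = 1:
  phi_11 = rho(1) = 0.1332.
Step k = 2:
  phi_22 = [rho(2) - phi_11 rho(1)] / [1 - phi_11 rho(1)] = [-0.2907 - (0.1332)(0.1332)] / [1 - (0.1332)(0.1332)]
         = -0.30844224 / 0.98225776 = -0.314.
Therefore phi_{22} = -0.3140.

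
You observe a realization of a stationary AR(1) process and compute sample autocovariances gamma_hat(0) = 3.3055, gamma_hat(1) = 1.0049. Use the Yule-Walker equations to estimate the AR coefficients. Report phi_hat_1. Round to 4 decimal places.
\hat\phi_{1} = 0.3040

The Yule-Walker equations for an AR(p) process read, in matrix form,
  Gamma_p phi = r_p,   with   (Gamma_p)_{ij} = gamma(|i - j|),
                       (r_p)_i = gamma(i),   i,j = 1..p.
Substitute the sample gammas (Toeplitz matrix and right-hand side of size 1):
  Gamma_p = [[3.3055]]
  r_p     = [1.0049]
With p = 1 this is the single equation gamma(0) phi_1 = gamma(1):
  phi_hat_1 = gamma(1) / gamma(0) = 1.0049 / 3.3055 = 0.3040.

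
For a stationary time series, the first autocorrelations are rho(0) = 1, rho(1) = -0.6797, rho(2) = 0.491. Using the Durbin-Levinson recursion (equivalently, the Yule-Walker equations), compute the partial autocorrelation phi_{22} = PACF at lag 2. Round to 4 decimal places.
\phi_{22} = 0.0539

The PACF at lag k is phi_{kk}, the last component of the solution
to the Yule-Walker system G_k phi = r_k where
  (G_k)_{ij} = rho(|i - j|), (r_k)_i = rho(i), i,j = 1..k.
Equivalently, Durbin-Levinson gives phi_{kk} iteratively:
  phi_{11} = rho(1)
  phi_{kk} = [rho(k) - sum_{j=1..k-1} phi_{k-1,j} rho(k-j)]
            / [1 - sum_{j=1..k-1} phi_{k-1,j} rho(j)],
  phi_{k,j} = phi_{k-1,j} - phi_{kk} phi_{k-1,k-j},  j = 1..k-1.
Step k = 1:
  phi_11 = rho(1) = -0.6797.
Step k = 2:
  phi_22 = [rho(2) - phi_11 rho(1)] / [1 - phi_11 rho(1)] = [0.491 - (-0.6797)(-0.6797)] / [1 - (-0.6797)(-0.6797)]
         = 0.02900791 / 0.53800791 = 0.0539.
Therefore phi_{22} = 0.0539.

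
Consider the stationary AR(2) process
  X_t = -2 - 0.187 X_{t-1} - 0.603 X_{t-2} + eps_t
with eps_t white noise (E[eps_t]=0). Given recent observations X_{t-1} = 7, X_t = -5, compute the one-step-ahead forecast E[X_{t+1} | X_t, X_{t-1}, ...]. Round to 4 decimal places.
E[X_{t+1} \mid \mathcal F_t] = -5.2860

For an AR(p) model X_t = c + sum_i phi_i X_{t-i} + eps_t, the
one-step-ahead conditional mean is
  E[X_{t+1} | X_t, ...] = c + sum_i phi_i X_{t+1-i}.
Substitute known values:
  E[X_{t+1} | ...] = -2 + (-0.187) * (-5) + (-0.603) * (7)
                   = -5.2860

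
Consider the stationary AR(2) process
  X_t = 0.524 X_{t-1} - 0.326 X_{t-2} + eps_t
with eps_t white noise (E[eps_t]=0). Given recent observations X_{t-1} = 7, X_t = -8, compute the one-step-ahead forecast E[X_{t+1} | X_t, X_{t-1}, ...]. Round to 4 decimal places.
E[X_{t+1} \mid \mathcal F_t] = -6.4740

For an AR(p) model X_t = c + sum_i phi_i X_{t-i} + eps_t, the
one-step-ahead conditional mean is
  E[X_{t+1} | X_t, ...] = c + sum_i phi_i X_{t+1-i}.
Substitute known values:
  E[X_{t+1} | ...] = (0.524) * (-8) + (-0.326) * (7)
                   = -6.4740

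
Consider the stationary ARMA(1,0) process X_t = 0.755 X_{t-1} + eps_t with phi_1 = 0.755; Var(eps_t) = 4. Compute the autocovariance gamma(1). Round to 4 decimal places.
\gamma(1) = 7.0237

Multiply the model equation by X_{t-k} and take expectations. With theta_0 = psi_0 = 1 and psi_j the MA(infinity) weights, this gives
  gamma(k) - sum_i phi_i gamma(k-i) = c_k,
  c_k = sigma^2 * sum_{j=k..q} theta_j psi_{j-k}   (c_k = 0 for k > q),
using gamma(-m) = gamma(m).
Pure AR (q = 0): c_0 = sigma^2 = 4, c_k = 0 for k >= 1.
Equations for k = 0 and k = 1 (AR order 1):
  gamma(0) = phi_1 gamma(1) + c_0
  gamma(1) = phi_1 gamma(0) + c_1
Substituting the second into the first: gamma(0) (1 - phi_1^2) = c_0 + phi_1 c_1, so
  gamma(0) = c_0 / (1 - phi_1^2) = 4 / (1 - (0.755)^2) = 4 / 0.429975 = 9.302866.
  gamma(1) = phi_1 gamma(0) = (0.755)(9.302866) = 7.023664.
Therefore gamma(1) = 7.0237 (to 4 decimal places).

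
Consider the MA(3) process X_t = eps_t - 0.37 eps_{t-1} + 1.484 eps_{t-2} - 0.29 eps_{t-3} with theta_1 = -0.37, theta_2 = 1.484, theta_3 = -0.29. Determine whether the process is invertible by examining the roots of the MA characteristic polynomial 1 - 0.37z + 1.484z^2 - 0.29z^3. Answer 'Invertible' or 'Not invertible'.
\text{Not invertible}

The MA(q) characteristic polynomial is P(z) = 1 - 0.37z + 1.484z^2 - 0.29z^3.
Invertibility requires all roots to lie outside the unit circle, i.e. |z| > 1 for every root.
Degree 3: look for a simple real root z0 first, then factor out (1 - z/z0) and solve the remaining quadratic.
Testing z0 = 5: P(5) = 1 + (-0.37)(5) + (1.484)(5)^2 + (-0.29)(5)^3
  = 1 + (-1.85) + (37.1) + (-36.25) = 0.  So z_0 = 5 is a root, |z_0| = 5.
Divide out the factor (1 - 0.2 z) = (1 - z/z0) (since 1/z0 = 0.2):
  P(z) = (1 - 0.2 z)(1 + (-0.17) z + (1.45) z^2)
  [check: z-coef -0.17 - (0.2) = -0.37; z^2-coef 1.45 - (0.2)(-0.17) = 1.484; z^3-coef -(0.2)(1.45) = -0.29.]
Remaining roots from the quadratic factor 1 + (-0.17) z + (1.45) z^2:
  Set 1 + (-0.17) z + (1.45) z^2 = 0, i.e. a z^2 + b z + c = 0 with a = 1.45, b = -0.17, c = 1.
  Discriminant D = b^2 - 4ac = (-0.17)^2 - 4*(1.45)*1 = 0.0289 - (5.8) = -5.7711.
  D < 0, so the roots are the complex-conjugate pair z = (-b +/- i sqrt(-D)) / (2a) = 0.0586 +/- 0.8284i.
  For a conjugate pair |z|^2 = z * conj(z) = (product of roots) = c/a = 1/(1.45) = 0.689655, so |z| = sqrt(0.689655) = 0.8305 for both roots.
Moduli of all roots: 5.0000, 0.8305, 0.8305.
All moduli strictly greater than 1? No.
Verdict: Not invertible.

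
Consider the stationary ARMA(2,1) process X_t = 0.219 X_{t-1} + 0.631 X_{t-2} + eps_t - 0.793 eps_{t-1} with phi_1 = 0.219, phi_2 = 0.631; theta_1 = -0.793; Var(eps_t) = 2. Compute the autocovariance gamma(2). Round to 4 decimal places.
\gamma(2) = 1.7429

Multiply the model equation by X_{t-k} and take expectations. With theta_0 = psi_0 = 1 and psi_j the MA(infinity) weights, this gives
  gamma(k) - sum_i phi_i gamma(k-i) = c_k,
  c_k = sigma^2 * sum_{j=k..q} theta_j psi_{j-k}   (c_k = 0 for k > q),
using gamma(-m) = gamma(m).
psi-weights needed (psi_j = theta_j + sum_i phi_i psi_{j-i}):
  psi_1 = theta_1 + phi_1 = -0.793 + (0.219) = -0.574
Right-hand sides:
  c_0 = sigma^2 (1 + theta_1 psi_1) = 2 * (1 + (-0.793)(-0.574)) = 2 * 1.455182 = 2.910364
  c_1 = sigma^2 theta_1 = 2 * (-0.793) = -1.586
  c_2 = 0
Equations for k = 0, 1, 2 (AR order 2, c_2 = 0):
  (E0) gamma(0) = phi_1 gamma(1) + phi_2 gamma(2) + c_0
  (E1) gamma(1) = phi_1 gamma(0) + phi_2 gamma(1) + c_1
  (E2) gamma(2) = phi_1 gamma(1) + phi_2 gamma(0)
From (E1): gamma(1) = A gamma(0) + B with
  A = phi_1 / (1 - phi_2) = 0.219 / 0.369 = 0.593496,   B = c_1 / (1 - phi_2) = -1.586 / 0.369 = -4.298103.
Insert (E2) into (E0): gamma(0) (1 - phi_2^2) = phi_1 (1 + phi_2) gamma(1) + c_0.
  phi_1 (1 + phi_2) = (0.219)(1.631) = 0.357189,   1 - phi_2^2 = 0.601839.
Replace gamma(1) by A gamma(0) + B and collect gamma(0):
  gamma(0) [0.601839 - (0.357189)(0.593496)] = (0.357189)(-4.298103) + 2.910364
  gamma(0) * 0.389849 = 1.375129
  gamma(0) = 1.375129 / 0.389849 = 3.527339.
  gamma(1) = A gamma(0) + B = (0.593496)(3.527339) + (-4.298103) = -2.204641.
  gamma(2) = phi_1 gamma(1) + phi_2 gamma(0) = (0.219)(-2.204641) + (0.631)(3.527339) = 1.742935.
Therefore gamma(2) = 1.7429 (to 4 decimal places).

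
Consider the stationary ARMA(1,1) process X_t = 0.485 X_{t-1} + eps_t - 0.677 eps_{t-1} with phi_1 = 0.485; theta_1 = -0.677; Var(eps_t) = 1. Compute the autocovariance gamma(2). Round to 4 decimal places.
\gamma(2) = -0.0818

Multiply the model equation by X_{t-k} and take expectations. With theta_0 = psi_0 = 1 and psi_j the MA(infinity) weights, this gives
  gamma(k) - sum_i phi_i gamma(k-i) = c_k,
  c_k = sigma^2 * sum_{j=k..q} theta_j psi_{j-k}   (c_k = 0 for k > q),
using gamma(-m) = gamma(m).
psi-weights needed (psi_j = theta_j + sum_i phi_i psi_{j-i}):
  psi_1 = theta_1 + phi_1 = -0.677 + (0.485) = -0.192
Right-hand sides:
  c_0 = sigma^2 (1 + theta_1 psi_1) = 1 * (1 + (-0.677)(-0.192)) = 1 * 1.129984 = 1.129984
  c_1 = sigma^2 theta_1 = 1 * (-0.677) = -0.677
  c_2 = 0
Equations for k = 0 and k = 1 (AR order 1):
  gamma(0) = phi_1 gamma(1) + c_0
  gamma(1) = phi_1 gamma(0) + c_1
Substituting the second into the first: gamma(0) (1 - phi_1^2) = c_0 + phi_1 c_1, so
  gamma(0) = (c_0 + phi_1 c_1) / (1 - phi_1^2) = (1.129984 + (0.485)(-0.677)) / (1 - (0.485)^2) = 0.801639 / 0.764775 = 1.048202.
  gamma(1) = phi_1 gamma(0) + c_1 = (0.485)(1.048202) + (-0.677) = -0.168622.
For k = 2 (> q): gamma(2) = phi_1 gamma(1) = (0.485)(-0.168622) = -0.081782.
Therefore gamma(2) = -0.0818 (to 4 decimal places).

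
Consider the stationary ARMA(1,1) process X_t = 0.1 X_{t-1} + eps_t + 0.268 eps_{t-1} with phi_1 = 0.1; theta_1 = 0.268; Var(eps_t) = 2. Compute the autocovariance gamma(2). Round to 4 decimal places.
\gamma(2) = 0.0763

Multiply the model equation by X_{t-k} and take expectations. With theta_0 = psi_0 = 1 and psi_j the MA(infinity) weights, this gives
  gamma(k) - sum_i phi_i gamma(k-i) = c_k,
  c_k = sigma^2 * sum_{j=k..q} theta_j psi_{j-k}   (c_k = 0 for k > q),
using gamma(-m) = gamma(m).
psi-weights needed (psi_j = theta_j + sum_i phi_i psi_{j-i}):
  psi_1 = theta_1 + phi_1 = 0.268 + (0.1) = 0.368
Right-hand sides:
  c_0 = sigma^2 (1 + theta_1 psi_1) = 2 * (1 + (0.268)(0.368)) = 2 * 1.098624 = 2.197248
  c_1 = sigma^2 theta_1 = 2 * (0.268) = 0.536
  c_2 = 0
Equations for k = 0 and k = 1 (AR order 1):
  gamma(0) = phi_1 gamma(1) + c_0
  gamma(1) = phi_1 gamma(0) + c_1
Substituting the second into the first: gamma(0) (1 - phi_1^2) = c_0 + phi_1 c_1, so
  gamma(0) = (c_0 + phi_1 c_1) / (1 - phi_1^2) = (2.197248 + (0.1)(0.536)) / (1 - (0.1)^2) = 2.250848 / 0.99 = 2.273584.
  gamma(1) = phi_1 gamma(0) + c_1 = (0.1)(2.273584) + (0.536) = 0.763358.
For k = 2 (> q): gamma(2) = phi_1 gamma(1) = (0.1)(0.763358) = 0.076336.
Therefore gamma(2) = 0.0763 (to 4 decimal places).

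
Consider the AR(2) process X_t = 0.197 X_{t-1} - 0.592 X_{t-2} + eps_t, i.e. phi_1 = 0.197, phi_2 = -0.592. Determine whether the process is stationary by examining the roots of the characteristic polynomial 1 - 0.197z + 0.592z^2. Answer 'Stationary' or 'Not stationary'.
\text{Stationary}

The AR(p) characteristic polynomial is P(z) = 1 - 0.197z + 0.592z^2.
Stationarity requires all roots to lie outside the unit circle, i.e. |z| > 1 for every root.
Set 1 + (-0.197) z + (0.592) z^2 = 0, i.e. a z^2 + b z + c = 0 with a = 0.592, b = -0.197, c = 1.
Discriminant D = b^2 - 4ac = (-0.197)^2 - 4*(0.592)*1 = 0.038809 - (2.368) = -2.329191.
D < 0, so the roots are the complex-conjugate pair z = (-b +/- i sqrt(-D)) / (2a) = 0.1664 +/- 1.289i.
For a conjugate pair |z|^2 = z * conj(z) = (product of roots) = c/a = 1/(0.592) = 1.689189, so |z| = sqrt(1.689189) = 1.2997 for both roots.
Moduli of all roots: 1.2997, 1.2997.
All moduli strictly greater than 1? Yes.
Verdict: Stationary.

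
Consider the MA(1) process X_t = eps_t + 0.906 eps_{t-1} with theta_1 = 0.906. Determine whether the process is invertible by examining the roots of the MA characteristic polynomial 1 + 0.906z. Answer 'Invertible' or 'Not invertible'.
\text{Invertible}

The MA(q) characteristic polynomial is P(z) = 1 + 0.906z.
Invertibility requires all roots to lie outside the unit circle, i.e. |z| > 1 for every root.
This is linear in z: 1 + (0.906) z = 0  =>  z = -1/(0.906) = -1.103753,  |z| = 1.103753.
Moduli of all roots: 1.1038.
All moduli strictly greater than 1? Yes.
Verdict: Invertible.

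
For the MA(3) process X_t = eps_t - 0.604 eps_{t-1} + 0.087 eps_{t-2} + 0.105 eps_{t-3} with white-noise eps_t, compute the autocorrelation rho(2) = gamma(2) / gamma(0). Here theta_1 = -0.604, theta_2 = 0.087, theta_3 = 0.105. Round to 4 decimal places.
\rho(2) = 0.0170

For an MA(q) process with theta_0 = 1, the autocovariance is
  gamma(k) = sigma^2 * sum_{i=0..q-k} theta_i * theta_{i+k},
and rho(k) = gamma(k) / gamma(0). Sigma^2 cancels.
  numerator   = (1)*(0.087) + (-0.604)*(0.105) = 0.02358.
  denominator = (1)^2 + (-0.604)^2 + (0.087)^2 + (0.105)^2 = 1.38341.
  rho(2) = 0.02358 / 1.38341 = 0.0170.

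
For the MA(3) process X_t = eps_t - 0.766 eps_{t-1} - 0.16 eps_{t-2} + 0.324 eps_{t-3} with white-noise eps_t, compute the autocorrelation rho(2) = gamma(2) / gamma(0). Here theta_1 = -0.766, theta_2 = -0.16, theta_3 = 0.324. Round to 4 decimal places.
\rho(2) = -0.2377

For an MA(q) process with theta_0 = 1, the autocovariance is
  gamma(k) = sigma^2 * sum_{i=0..q-k} theta_i * theta_{i+k},
and rho(k) = gamma(k) / gamma(0). Sigma^2 cancels.
  numerator   = (1)*(-0.16) + (-0.766)*(0.324) = -0.408184.
  denominator = (1)^2 + (-0.766)^2 + (-0.16)^2 + (0.324)^2 = 1.717332.
  rho(2) = -0.408184 / 1.717332 = -0.2377.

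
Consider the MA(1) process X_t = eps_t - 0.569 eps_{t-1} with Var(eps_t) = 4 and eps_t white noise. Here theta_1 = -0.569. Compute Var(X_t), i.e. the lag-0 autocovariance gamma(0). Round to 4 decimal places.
\gamma(0) = 5.2950

For an MA(q) process X_t = eps_t + sum_i theta_i eps_{t-i} with
Var(eps_t) = sigma^2, the variance is
  gamma(0) = sigma^2 * (1 + sum_i theta_i^2).
  sum_i theta_i^2 = (-0.569)^2 = 0.323761.
  gamma(0) = 4 * (1 + 0.323761) = 4 * 1.323761 = 5.295044, which rounds to 5.2950.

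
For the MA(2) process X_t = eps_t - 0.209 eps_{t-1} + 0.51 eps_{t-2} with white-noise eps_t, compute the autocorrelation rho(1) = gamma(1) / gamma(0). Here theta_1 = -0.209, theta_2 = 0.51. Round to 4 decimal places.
\rho(1) = -0.2421

For an MA(q) process with theta_0 = 1, the autocovariance is
  gamma(k) = sigma^2 * sum_{i=0..q-k} theta_i * theta_{i+k},
and rho(k) = gamma(k) / gamma(0). Sigma^2 cancels.
  numerator   = (1)*(-0.209) + (-0.209)*(0.51) = -0.31559.
  denominator = (1)^2 + (-0.209)^2 + (0.51)^2 = 1.303781.
  rho(1) = -0.31559 / 1.303781 = -0.2421.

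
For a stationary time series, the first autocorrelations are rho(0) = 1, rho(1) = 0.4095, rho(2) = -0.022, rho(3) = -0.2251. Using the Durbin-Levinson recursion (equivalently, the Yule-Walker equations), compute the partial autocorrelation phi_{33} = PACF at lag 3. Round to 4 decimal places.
\phi_{33} = -0.1530

The PACF at lag k is phi_{kk}, the last component of the solution
to the Yule-Walker system G_k phi = r_k where
  (G_k)_{ij} = rho(|i - j|), (r_k)_i = rho(i), i,j = 1..k.
Equivalently, Durbin-Levinson gives phi_{kk} iteratively:
  phi_{11} = rho(1)
  phi_{kk} = [rho(k) - sum_{j=1..k-1} phi_{k-1,j} rho(k-j)]
            / [1 - sum_{j=1..k-1} phi_{k-1,j} rho(j)],
  phi_{k,j} = phi_{k-1,j} - phi_{kk} phi_{k-1,k-j},  j = 1..k-1.
Step k = 1:
  phi_11 = rho(1) = 0.4095.
Step k = 2:
  phi_22 = [rho(2) - phi_11 rho(1)] / [1 - phi_11 rho(1)] = [-0.022 - (0.4095)(0.4095)] / [1 - (0.4095)(0.4095)]
         = -0.18969025 / 0.83230975 = -0.227908.
  Update: phi_21 = phi_11 - phi_22 phi_11 = 0.4095 - (-0.227908)(0.4095) = 0.502828.
Step k = 3:
  phi_33 = [rho(3) - phi_21 rho(2) - phi_22 rho(1)] / [1 - phi_21 rho(1) - phi_22 rho(2)]
    numerator   = -0.2251 - (0.502828)(-0.022) - (-0.227908)(0.4095) = -0.12070935
    denominator = 1 - (0.502828)(0.4095) - (-0.227908)(-0.022) = 0.78907778
  phi_33 = -0.12070935 / 0.78907778 = -0.153.
Therefore phi_{33} = -0.1530.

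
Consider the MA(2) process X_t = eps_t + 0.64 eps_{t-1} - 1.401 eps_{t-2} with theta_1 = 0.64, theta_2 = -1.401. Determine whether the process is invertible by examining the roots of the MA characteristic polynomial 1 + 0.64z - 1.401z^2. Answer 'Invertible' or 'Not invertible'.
\text{Not invertible}

The MA(q) characteristic polynomial is P(z) = 1 + 0.64z - 1.401z^2.
Invertibility requires all roots to lie outside the unit circle, i.e. |z| > 1 for every root.
Set 1 + (0.64) z + (-1.401) z^2 = 0, i.e. a z^2 + b z + c = 0 with a = -1.401, b = 0.64, c = 1.
Discriminant D = b^2 - 4ac = (0.64)^2 - 4*(-1.401)*1 = 0.4096 - (-5.604) = 6.0136.
D >= 0, so the roots are real: z = (-b +/- sqrt(D)) / (2a) = (-0.64 +/- 2.452264) / (-2.802).
  z_1 = (-0.64 + 2.452264) / (-2.802) = -0.6468,   |z_1| = 0.6468.
  z_2 = (-0.64 - 2.452264) / (-2.802) = 1.1036,   |z_2| = 1.1036.
Moduli of all roots: 0.6468, 1.1036.
All moduli strictly greater than 1? No.
Verdict: Not invertible.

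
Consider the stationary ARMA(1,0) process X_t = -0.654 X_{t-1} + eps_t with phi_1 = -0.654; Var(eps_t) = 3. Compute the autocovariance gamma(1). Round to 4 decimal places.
\gamma(1) = -3.4284

Multiply the model equation by X_{t-k} and take expectations. With theta_0 = psi_0 = 1 and psi_j the MA(infinity) weights, this gives
  gamma(k) - sum_i phi_i gamma(k-i) = c_k,
  c_k = sigma^2 * sum_{j=k..q} theta_j psi_{j-k}   (c_k = 0 for k > q),
using gamma(-m) = gamma(m).
Pure AR (q = 0): c_0 = sigma^2 = 3, c_k = 0 for k >= 1.
Equations for k = 0 and k = 1 (AR order 1):
  gamma(0) = phi_1 gamma(1) + c_0
  gamma(1) = phi_1 gamma(0) + c_1
Substituting the second into the first: gamma(0) (1 - phi_1^2) = c_0 + phi_1 c_1, so
  gamma(0) = c_0 / (1 - phi_1^2) = 3 / (1 - (-0.654)^2) = 3 / 0.572284 = 5.242152.
  gamma(1) = phi_1 gamma(0) = (-0.654)(5.242152) = -3.428368.
Therefore gamma(1) = -3.4284 (to 4 decimal places).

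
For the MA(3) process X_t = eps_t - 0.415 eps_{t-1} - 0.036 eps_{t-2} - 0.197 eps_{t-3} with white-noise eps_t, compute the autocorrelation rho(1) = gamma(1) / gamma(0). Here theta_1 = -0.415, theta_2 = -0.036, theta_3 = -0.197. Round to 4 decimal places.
\rho(1) = -0.3241

For an MA(q) process with theta_0 = 1, the autocovariance is
  gamma(k) = sigma^2 * sum_{i=0..q-k} theta_i * theta_{i+k},
and rho(k) = gamma(k) / gamma(0). Sigma^2 cancels.
  numerator   = (1)*(-0.415) + (-0.415)*(-0.036) + (-0.036)*(-0.197) = -0.392968.
  denominator = (1)^2 + (-0.415)^2 + (-0.036)^2 + (-0.197)^2 = 1.21233.
  rho(1) = -0.392968 / 1.21233 = -0.3241.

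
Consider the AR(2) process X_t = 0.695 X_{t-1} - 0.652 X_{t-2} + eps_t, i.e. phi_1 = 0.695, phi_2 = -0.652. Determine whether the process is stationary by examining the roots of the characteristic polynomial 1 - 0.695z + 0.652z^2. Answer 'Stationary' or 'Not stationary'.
\text{Stationary}

The AR(p) characteristic polynomial is P(z) = 1 - 0.695z + 0.652z^2.
Stationarity requires all roots to lie outside the unit circle, i.e. |z| > 1 for every root.
Set 1 + (-0.695) z + (0.652) z^2 = 0, i.e. a z^2 + b z + c = 0 with a = 0.652, b = -0.695, c = 1.
Discriminant D = b^2 - 4ac = (-0.695)^2 - 4*(0.652)*1 = 0.483025 - (2.608) = -2.124975.
D < 0, so the roots are the complex-conjugate pair z = (-b +/- i sqrt(-D)) / (2a) = 0.533 +/- 1.1179i.
For a conjugate pair |z|^2 = z * conj(z) = (product of roots) = c/a = 1/(0.652) = 1.533742, so |z| = sqrt(1.533742) = 1.2384 for both roots.
Moduli of all roots: 1.2384, 1.2384.
All moduli strictly greater than 1? Yes.
Verdict: Stationary.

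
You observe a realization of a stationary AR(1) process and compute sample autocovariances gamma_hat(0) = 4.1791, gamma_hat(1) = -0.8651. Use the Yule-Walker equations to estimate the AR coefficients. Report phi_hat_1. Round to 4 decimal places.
\hat\phi_{1} = -0.2070

The Yule-Walker equations for an AR(p) process read, in matrix form,
  Gamma_p phi = r_p,   with   (Gamma_p)_{ij} = gamma(|i - j|),
                       (r_p)_i = gamma(i),   i,j = 1..p.
Substitute the sample gammas (Toeplitz matrix and right-hand side of size 1):
  Gamma_p = [[4.1791]]
  r_p     = [-0.8651]
With p = 1 this is the single equation gamma(0) phi_1 = gamma(1):
  phi_hat_1 = gamma(1) / gamma(0) = -0.8651 / 4.1791 = -0.2070.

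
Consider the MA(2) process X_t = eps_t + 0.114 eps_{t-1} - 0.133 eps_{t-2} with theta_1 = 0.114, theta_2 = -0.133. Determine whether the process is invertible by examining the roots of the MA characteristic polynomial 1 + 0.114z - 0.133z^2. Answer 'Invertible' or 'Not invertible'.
\text{Invertible}

The MA(q) characteristic polynomial is P(z) = 1 + 0.114z - 0.133z^2.
Invertibility requires all roots to lie outside the unit circle, i.e. |z| > 1 for every root.
Set 1 + (0.114) z + (-0.133) z^2 = 0, i.e. a z^2 + b z + c = 0 with a = -0.133, b = 0.114, c = 1.
Discriminant D = b^2 - 4ac = (0.114)^2 - 4*(-0.133)*1 = 0.012996 - (-0.532) = 0.544996.
D >= 0, so the roots are real: z = (-b +/- sqrt(D)) / (2a) = (-0.114 +/- 0.738238) / (-0.266).
  z_1 = (-0.114 + 0.738238) / (-0.266) = -2.3468,   |z_1| = 2.3468.
  z_2 = (-0.114 - 0.738238) / (-0.266) = 3.2039,   |z_2| = 3.2039.
Moduli of all roots: 2.3468, 3.2039.
All moduli strictly greater than 1? Yes.
Verdict: Invertible.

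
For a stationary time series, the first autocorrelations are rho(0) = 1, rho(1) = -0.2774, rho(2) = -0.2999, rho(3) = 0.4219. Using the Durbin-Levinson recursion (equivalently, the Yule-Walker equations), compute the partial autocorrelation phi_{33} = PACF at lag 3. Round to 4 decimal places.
\phi_{33} = 0.2489

The PACF at lag k is phi_{kk}, the last component of the solution
to the Yule-Walker system G_k phi = r_k where
  (G_k)_{ij} = rho(|i - j|), (r_k)_i = rho(i), i,j = 1..k.
Equivalently, Durbin-Levinson gives phi_{kk} iteratively:
  phi_{11} = rho(1)
  phi_{kk} = [rho(k) - sum_{j=1..k-1} phi_{k-1,j} rho(k-j)]
            / [1 - sum_{j=1..k-1} phi_{k-1,j} rho(j)],
  phi_{k,j} = phi_{k-1,j} - phi_{kk} phi_{k-1,k-j},  j = 1..k-1.
Step k = 1:
  phi_11 = rho(1) = -0.2774.
Step k = 2:
  phi_22 = [rho(2) - phi_11 rho(1)] / [1 - phi_11 rho(1)] = [-0.2999 - (-0.2774)(-0.2774)] / [1 - (-0.2774)(-0.2774)]
         = -0.37685076 / 0.92304924 = -0.408267.
  Update: phi_21 = phi_11 - phi_22 phi_11 = -0.2774 - (-0.408267)(-0.2774) = -0.390653.
Step k = 3:
  phi_33 = [rho(3) - phi_21 rho(2) - phi_22 rho(1)] / [1 - phi_21 rho(1) - phi_22 rho(2)]
    numerator   = 0.4219 - (-0.390653)(-0.2999) - (-0.408267)(-0.2774) = 0.19148974
    denominator = 1 - (-0.390653)(-0.2774) - (-0.408267)(-0.2999) = 0.76919342
  phi_33 = 0.19148974 / 0.76919342 = 0.2489.
Therefore phi_{33} = 0.2489.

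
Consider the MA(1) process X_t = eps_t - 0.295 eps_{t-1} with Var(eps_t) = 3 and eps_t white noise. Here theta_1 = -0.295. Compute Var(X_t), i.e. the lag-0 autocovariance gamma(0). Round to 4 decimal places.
\gamma(0) = 3.2611

For an MA(q) process X_t = eps_t + sum_i theta_i eps_{t-i} with
Var(eps_t) = sigma^2, the variance is
  gamma(0) = sigma^2 * (1 + sum_i theta_i^2).
  sum_i theta_i^2 = (-0.295)^2 = 0.087025.
  gamma(0) = 3 * (1 + 0.087025) = 3 * 1.087025 = 3.261075, which rounds to 3.2611.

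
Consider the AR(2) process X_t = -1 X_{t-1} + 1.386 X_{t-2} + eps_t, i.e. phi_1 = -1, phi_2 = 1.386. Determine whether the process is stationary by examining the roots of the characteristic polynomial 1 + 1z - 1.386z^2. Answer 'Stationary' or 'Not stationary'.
\text{Not stationary}

The AR(p) characteristic polynomial is P(z) = 1 + 1z - 1.386z^2.
Stationarity requires all roots to lie outside the unit circle, i.e. |z| > 1 for every root.
Set 1 + (1) z + (-1.386) z^2 = 0, i.e. a z^2 + b z + c = 0 with a = -1.386, b = 1, c = 1.
Discriminant D = b^2 - 4ac = (1)^2 - 4*(-1.386)*1 = 1 - (-5.544) = 6.544.
D >= 0, so the roots are real: z = (-b +/- sqrt(D)) / (2a) = (-1 +/- 2.558124) / (-2.772).
  z_1 = (-1 + 2.558124) / (-2.772) = -0.5621,   |z_1| = 0.5621.
  z_2 = (-1 - 2.558124) / (-2.772) = 1.2836,   |z_2| = 1.2836.
Moduli of all roots: 0.5621, 1.2836.
All moduli strictly greater than 1? No.
Verdict: Not stationary.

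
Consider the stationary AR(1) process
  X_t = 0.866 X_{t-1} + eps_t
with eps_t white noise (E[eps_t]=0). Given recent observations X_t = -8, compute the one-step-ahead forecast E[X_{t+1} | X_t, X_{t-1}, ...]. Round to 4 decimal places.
E[X_{t+1} \mid \mathcal F_t] = -6.9280

For an AR(p) model X_t = c + sum_i phi_i X_{t-i} + eps_t, the
one-step-ahead conditional mean is
  E[X_{t+1} | X_t, ...] = c + sum_i phi_i X_{t+1-i}.
Substitute known values:
  E[X_{t+1} | ...] = (0.866) * (-8)
                   = -6.9280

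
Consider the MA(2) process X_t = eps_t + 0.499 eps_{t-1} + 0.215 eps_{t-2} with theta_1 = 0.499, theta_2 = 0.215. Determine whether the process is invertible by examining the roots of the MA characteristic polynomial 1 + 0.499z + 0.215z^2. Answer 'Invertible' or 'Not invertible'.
\text{Invertible}

The MA(q) characteristic polynomial is P(z) = 1 + 0.499z + 0.215z^2.
Invertibility requires all roots to lie outside the unit circle, i.e. |z| > 1 for every root.
Set 1 + (0.499) z + (0.215) z^2 = 0, i.e. a z^2 + b z + c = 0 with a = 0.215, b = 0.499, c = 1.
Discriminant D = b^2 - 4ac = (0.499)^2 - 4*(0.215)*1 = 0.249001 - (0.86) = -0.610999.
D < 0, so the roots are the complex-conjugate pair z = (-b +/- i sqrt(-D)) / (2a) = -1.1605 +/- 1.8178i.
For a conjugate pair |z|^2 = z * conj(z) = (product of roots) = c/a = 1/(0.215) = 4.651163, so |z| = sqrt(4.651163) = 2.1567 for both roots.
Moduli of all roots: 2.1567, 2.1567.
All moduli strictly greater than 1? Yes.
Verdict: Invertible.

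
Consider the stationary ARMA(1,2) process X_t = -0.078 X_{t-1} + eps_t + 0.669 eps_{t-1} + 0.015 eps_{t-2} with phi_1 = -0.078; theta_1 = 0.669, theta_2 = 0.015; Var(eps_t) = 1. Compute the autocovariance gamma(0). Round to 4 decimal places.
\gamma(0) = 1.3503

Multiply the model equation by X_{t-k} and take expectations. With theta_0 = psi_0 = 1 and psi_j the MA(infinity) weights, this gives
  gamma(k) - sum_i phi_i gamma(k-i) = c_k,
  c_k = sigma^2 * sum_{j=k..q} theta_j psi_{j-k}   (c_k = 0 for k > q),
using gamma(-m) = gamma(m).
psi-weights needed (psi_j = theta_j + sum_i phi_i psi_{j-i}):
  psi_1 = theta_1 + phi_1 = 0.669 + (-0.078) = 0.591
  psi_2 = theta_2 + phi_1 psi_1 = 0.015 + (-0.078)(0.591) = -0.031098
Right-hand sides:
  c_0 = sigma^2 (1 + theta_1 psi_1 + theta_2 psi_2) = 1 * (1 + (0.669)(0.591) + (0.015)(-0.031098)) = 1 * 1.394913 = 1.394913
  c_1 = sigma^2 (theta_1 + theta_2 psi_1) = 1 * (0.669 + (0.015)(0.591)) = 0.677865
  c_2 = sigma^2 theta_2 = 1 * (0.015) = 0.015
Equations for k = 0 and k = 1 (AR order 1):
  gamma(0) = phi_1 gamma(1) + c_0
  gamma(1) = phi_1 gamma(0) + c_1
Substituting the second into the first: gamma(0) (1 - phi_1^2) = c_0 + phi_1 c_1, so
  gamma(0) = (c_0 + phi_1 c_1) / (1 - phi_1^2) = (1.394913 + (-0.078)(0.677865)) / (1 - (-0.078)^2) = 1.342039 / 0.993916 = 1.350254.
Therefore gamma(0) = 1.3503 (to 4 decimal places).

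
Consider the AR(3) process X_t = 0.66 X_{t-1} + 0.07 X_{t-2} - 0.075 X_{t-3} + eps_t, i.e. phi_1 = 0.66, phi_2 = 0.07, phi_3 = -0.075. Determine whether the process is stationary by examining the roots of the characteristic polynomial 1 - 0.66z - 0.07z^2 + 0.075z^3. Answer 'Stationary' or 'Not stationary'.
\text{Stationary}

The AR(p) characteristic polynomial is P(z) = 1 - 0.66z - 0.07z^2 + 0.075z^3.
Stationarity requires all roots to lie outside the unit circle, i.e. |z| > 1 for every root.
Degree 3: look for a simple real root z0 first, then factor out (1 - z/z0) and solve the remaining quadratic.
Testing z0 = 2: P(2) = 1 + (-0.66)(2) + (-0.07)(2)^2 + (0.075)(2)^3
  = 1 + (-1.32) + (-0.28) + (0.6) = 0.  So z_0 = 2 is a root, |z_0| = 2.
Divide out the factor (1 - 0.5 z) = (1 - z/z0) (since 1/z0 = 0.5):
  P(z) = (1 - 0.5 z)(1 + (-0.16) z + (-0.15) z^2)
  [check: z-coef -0.16 - (0.5) = -0.66; z^2-coef -0.15 - (0.5)(-0.16) = -0.07; z^3-coef -(0.5)(-0.15) = 0.075.]
Remaining roots from the quadratic factor 1 + (-0.16) z + (-0.15) z^2:
  Set 1 + (-0.16) z + (-0.15) z^2 = 0, i.e. a z^2 + b z + c = 0 with a = -0.15, b = -0.16, c = 1.
  Discriminant D = b^2 - 4ac = (-0.16)^2 - 4*(-0.15)*1 = 0.0256 - (-0.6) = 0.6256.
  D >= 0, so the roots are real: z = (-b +/- sqrt(D)) / (2a) = (0.16 +/- 0.790949) / (-0.3).
    z_1 = (0.16 + 0.790949) / (-0.3) = -3.1698,   |z_1| = 3.1698.
    z_2 = (0.16 - 0.790949) / (-0.3) = 2.1032,   |z_2| = 2.1032.
Moduli of all roots: 2.0000, 3.1698, 2.1032.
All moduli strictly greater than 1? Yes.
Verdict: Stationary.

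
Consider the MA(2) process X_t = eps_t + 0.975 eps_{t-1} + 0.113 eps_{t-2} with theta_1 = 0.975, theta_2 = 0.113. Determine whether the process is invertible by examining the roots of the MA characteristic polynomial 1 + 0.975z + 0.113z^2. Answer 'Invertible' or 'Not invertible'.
\text{Invertible}

The MA(q) characteristic polynomial is P(z) = 1 + 0.975z + 0.113z^2.
Invertibility requires all roots to lie outside the unit circle, i.e. |z| > 1 for every root.
Set 1 + (0.975) z + (0.113) z^2 = 0, i.e. a z^2 + b z + c = 0 with a = 0.113, b = 0.975, c = 1.
Discriminant D = b^2 - 4ac = (0.975)^2 - 4*(0.113)*1 = 0.950625 - (0.452) = 0.498625.
D >= 0, so the roots are real: z = (-b +/- sqrt(D)) / (2a) = (-0.975 +/- 0.706134) / (0.226).
  z_1 = (-0.975 + 0.706134) / (0.226) = -1.1897,   |z_1| = 1.1897.
  z_2 = (-0.975 - 0.706134) / (0.226) = -7.4386,   |z_2| = 7.4386.
Moduli of all roots: 1.1897, 7.4386.
All moduli strictly greater than 1? Yes.
Verdict: Invertible.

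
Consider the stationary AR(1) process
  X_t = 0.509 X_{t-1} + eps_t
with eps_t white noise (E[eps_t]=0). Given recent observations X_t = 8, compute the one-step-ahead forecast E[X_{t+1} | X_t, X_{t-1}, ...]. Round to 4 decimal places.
E[X_{t+1} \mid \mathcal F_t] = 4.0720

For an AR(p) model X_t = c + sum_i phi_i X_{t-i} + eps_t, the
one-step-ahead conditional mean is
  E[X_{t+1} | X_t, ...] = c + sum_i phi_i X_{t+1-i}.
Substitute known values:
  E[X_{t+1} | ...] = (0.509) * (8)
                   = 4.0720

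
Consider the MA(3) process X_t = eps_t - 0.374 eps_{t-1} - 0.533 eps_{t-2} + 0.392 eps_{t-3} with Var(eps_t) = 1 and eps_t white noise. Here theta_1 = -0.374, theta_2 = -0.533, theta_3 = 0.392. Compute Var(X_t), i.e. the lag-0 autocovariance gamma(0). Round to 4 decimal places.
\gamma(0) = 1.5776

For an MA(q) process X_t = eps_t + sum_i theta_i eps_{t-i} with
Var(eps_t) = sigma^2, the variance is
  gamma(0) = sigma^2 * (1 + sum_i theta_i^2).
  sum_i theta_i^2 = (-0.374)^2 + (-0.533)^2 + (0.392)^2 = 0.139876 + 0.284089 + 0.153664 = 0.577629.
  gamma(0) = 1 * (1 + 0.577629) = 1 * 1.577629 = 1.577629, which rounds to 1.5776.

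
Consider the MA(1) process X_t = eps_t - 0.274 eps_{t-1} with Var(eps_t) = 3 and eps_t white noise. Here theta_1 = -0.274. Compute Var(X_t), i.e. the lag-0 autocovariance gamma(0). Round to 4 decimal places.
\gamma(0) = 3.2252

For an MA(q) process X_t = eps_t + sum_i theta_i eps_{t-i} with
Var(eps_t) = sigma^2, the variance is
  gamma(0) = sigma^2 * (1 + sum_i theta_i^2).
  sum_i theta_i^2 = (-0.274)^2 = 0.075076.
  gamma(0) = 3 * (1 + 0.075076) = 3 * 1.075076 = 3.225228, which rounds to 3.2252.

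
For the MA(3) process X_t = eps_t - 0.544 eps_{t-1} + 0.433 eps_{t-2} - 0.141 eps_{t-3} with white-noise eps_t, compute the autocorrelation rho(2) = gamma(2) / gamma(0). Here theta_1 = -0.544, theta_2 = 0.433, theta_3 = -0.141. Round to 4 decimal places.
\rho(2) = 0.3391

For an MA(q) process with theta_0 = 1, the autocovariance is
  gamma(k) = sigma^2 * sum_{i=0..q-k} theta_i * theta_{i+k},
and rho(k) = gamma(k) / gamma(0). Sigma^2 cancels.
  numerator   = (1)*(0.433) + (-0.544)*(-0.141) = 0.509704.
  denominator = (1)^2 + (-0.544)^2 + (0.433)^2 + (-0.141)^2 = 1.503306.
  rho(2) = 0.509704 / 1.503306 = 0.3391.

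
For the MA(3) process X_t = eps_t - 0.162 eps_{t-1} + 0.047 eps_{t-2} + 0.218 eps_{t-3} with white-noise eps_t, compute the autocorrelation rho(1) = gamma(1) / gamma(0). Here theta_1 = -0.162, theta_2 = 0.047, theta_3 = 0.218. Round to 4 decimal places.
\rho(1) = -0.1481

For an MA(q) process with theta_0 = 1, the autocovariance is
  gamma(k) = sigma^2 * sum_{i=0..q-k} theta_i * theta_{i+k},
and rho(k) = gamma(k) / gamma(0). Sigma^2 cancels.
  numerator   = (1)*(-0.162) + (-0.162)*(0.047) + (0.047)*(0.218) = -0.159368.
  denominator = (1)^2 + (-0.162)^2 + (0.047)^2 + (0.218)^2 = 1.075977.
  rho(1) = -0.159368 / 1.075977 = -0.1481.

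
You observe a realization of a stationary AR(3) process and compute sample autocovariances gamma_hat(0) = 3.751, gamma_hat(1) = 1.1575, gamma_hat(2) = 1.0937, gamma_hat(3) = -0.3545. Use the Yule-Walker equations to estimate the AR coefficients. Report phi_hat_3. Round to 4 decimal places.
\hat\phi_{3} = -0.2690

The Yule-Walker equations for an AR(p) process read, in matrix form,
  Gamma_p phi = r_p,   with   (Gamma_p)_{ij} = gamma(|i - j|),
                       (r_p)_i = gamma(i),   i,j = 1..p.
Substitute the sample gammas (Toeplitz matrix and right-hand side of size 3):
  Gamma_p = [[3.751, 1.1575, 1.0937], [1.1575, 3.751, 1.1575], [1.0937, 1.1575, 3.751]]
  r_p     = [1.1575, 1.0937, -0.3545]
Written out (R1..R3):
  (R1) 3.751 phi_1 + 1.1575 phi_2 + 1.0937 phi_3 = 1.1575
  (R2) 1.1575 phi_1 + 3.751 phi_2 + 1.1575 phi_3 = 1.0937
  (R3) 1.0937 phi_1 + 1.1575 phi_2 + 3.751 phi_3 = -0.3545
Gaussian elimination:
  R2 <- R2 - (1.1575/3.751) R1 = R2 - (0.308584) R1:  3.393814 phi_2 + 0.820001 phi_3 = 0.736514
  R3 <- R3 - (1.0937/3.751) R1 = R3 - (0.291576) R1:  0.820001 phi_2 + 3.432104 phi_3 = -0.691999
  R3 <- R3 - (0.820001/3.393814) R2 = R3 - (0.241616) R2:  3.233978 phi_3 = -0.869953
Back-substitution:
  phi_hat_3 = -0.869953 / 3.233978 = -0.269004
  phi_hat_2 = (0.736514 - (0.820001)(-0.269004)) / 3.393814 = 0.282012
  phi_hat_1 = (1.1575 - (1.1575)(0.282012) - (1.0937)(-0.269004)) / 3.751 = 0.299995
So phi_hat = [0.3000, 0.2820, -0.2690].
Therefore phi_hat_3 = -0.2690.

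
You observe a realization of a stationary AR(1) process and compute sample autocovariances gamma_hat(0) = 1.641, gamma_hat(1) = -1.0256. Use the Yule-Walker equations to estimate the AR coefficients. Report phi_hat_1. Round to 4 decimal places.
\hat\phi_{1} = -0.6250

The Yule-Walker equations for an AR(p) process read, in matrix form,
  Gamma_p phi = r_p,   with   (Gamma_p)_{ij} = gamma(|i - j|),
                       (r_p)_i = gamma(i),   i,j = 1..p.
Substitute the sample gammas (Toeplitz matrix and right-hand side of size 1):
  Gamma_p = [[1.641]]
  r_p     = [-1.0256]
With p = 1 this is the single equation gamma(0) phi_1 = gamma(1):
  phi_hat_1 = gamma(1) / gamma(0) = -1.0256 / 1.641 = -0.6250.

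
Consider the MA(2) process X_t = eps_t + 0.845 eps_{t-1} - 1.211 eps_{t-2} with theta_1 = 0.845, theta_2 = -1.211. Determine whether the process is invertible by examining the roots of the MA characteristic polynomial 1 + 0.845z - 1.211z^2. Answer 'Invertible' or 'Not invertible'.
\text{Not invertible}

The MA(q) characteristic polynomial is P(z) = 1 + 0.845z - 1.211z^2.
Invertibility requires all roots to lie outside the unit circle, i.e. |z| > 1 for every root.
Set 1 + (0.845) z + (-1.211) z^2 = 0, i.e. a z^2 + b z + c = 0 with a = -1.211, b = 0.845, c = 1.
Discriminant D = b^2 - 4ac = (0.845)^2 - 4*(-1.211)*1 = 0.714025 - (-4.844) = 5.558025.
D >= 0, so the roots are real: z = (-b +/- sqrt(D)) / (2a) = (-0.845 +/- 2.357546) / (-2.422).
  z_1 = (-0.845 + 2.357546) / (-2.422) = -0.6245,   |z_1| = 0.6245.
  z_2 = (-0.845 - 2.357546) / (-2.422) = 1.3223,   |z_2| = 1.3223.
Moduli of all roots: 0.6245, 1.3223.
All moduli strictly greater than 1? No.
Verdict: Not invertible.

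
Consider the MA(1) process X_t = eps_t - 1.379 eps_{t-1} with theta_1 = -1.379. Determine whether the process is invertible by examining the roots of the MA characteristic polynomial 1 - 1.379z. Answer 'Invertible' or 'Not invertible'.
\text{Not invertible}

The MA(q) characteristic polynomial is P(z) = 1 - 1.379z.
Invertibility requires all roots to lie outside the unit circle, i.e. |z| > 1 for every root.
This is linear in z: 1 + (-1.379) z = 0  =>  z = -1/(-1.379) = 0.725163,  |z| = 0.725163.
Moduli of all roots: 0.7252.
All moduli strictly greater than 1? No.
Verdict: Not invertible.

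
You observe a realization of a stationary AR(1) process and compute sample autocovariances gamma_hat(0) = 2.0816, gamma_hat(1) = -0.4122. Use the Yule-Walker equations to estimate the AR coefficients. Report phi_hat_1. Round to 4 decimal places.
\hat\phi_{1} = -0.1980

The Yule-Walker equations for an AR(p) process read, in matrix form,
  Gamma_p phi = r_p,   with   (Gamma_p)_{ij} = gamma(|i - j|),
                       (r_p)_i = gamma(i),   i,j = 1..p.
Substitute the sample gammas (Toeplitz matrix and right-hand side of size 1):
  Gamma_p = [[2.0816]]
  r_p     = [-0.4122]
With p = 1 this is the single equation gamma(0) phi_1 = gamma(1):
  phi_hat_1 = gamma(1) / gamma(0) = -0.4122 / 2.0816 = -0.1980.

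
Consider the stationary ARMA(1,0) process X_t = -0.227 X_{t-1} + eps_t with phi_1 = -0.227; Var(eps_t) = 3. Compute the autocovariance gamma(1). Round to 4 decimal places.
\gamma(1) = -0.7180

Multiply the model equation by X_{t-k} and take expectations. With theta_0 = psi_0 = 1 and psi_j the MA(infinity) weights, this gives
  gamma(k) - sum_i phi_i gamma(k-i) = c_k,
  c_k = sigma^2 * sum_{j=k..q} theta_j psi_{j-k}   (c_k = 0 for k > q),
using gamma(-m) = gamma(m).
Pure AR (q = 0): c_0 = sigma^2 = 3, c_k = 0 for k >= 1.
Equations for k = 0 and k = 1 (AR order 1):
  gamma(0) = phi_1 gamma(1) + c_0
  gamma(1) = phi_1 gamma(0) + c_1
Substituting the second into the first: gamma(0) (1 - phi_1^2) = c_0 + phi_1 c_1, so
  gamma(0) = c_0 / (1 - phi_1^2) = 3 / (1 - (-0.227)^2) = 3 / 0.948471 = 3.162985.
  gamma(1) = phi_1 gamma(0) = (-0.227)(3.162985) = -0.717998.
Therefore gamma(1) = -0.7180 (to 4 decimal places).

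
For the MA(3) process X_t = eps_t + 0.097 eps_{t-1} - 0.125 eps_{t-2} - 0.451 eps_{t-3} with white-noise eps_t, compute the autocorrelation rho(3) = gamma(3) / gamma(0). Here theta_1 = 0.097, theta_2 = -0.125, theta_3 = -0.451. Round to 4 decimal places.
\rho(3) = -0.3671

For an MA(q) process with theta_0 = 1, the autocovariance is
  gamma(k) = sigma^2 * sum_{i=0..q-k} theta_i * theta_{i+k},
and rho(k) = gamma(k) / gamma(0). Sigma^2 cancels.
  numerator   = (1)*(-0.451) = -0.451.
  denominator = (1)^2 + (0.097)^2 + (-0.125)^2 + (-0.451)^2 = 1.228435.
  rho(3) = -0.451 / 1.228435 = -0.3671.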